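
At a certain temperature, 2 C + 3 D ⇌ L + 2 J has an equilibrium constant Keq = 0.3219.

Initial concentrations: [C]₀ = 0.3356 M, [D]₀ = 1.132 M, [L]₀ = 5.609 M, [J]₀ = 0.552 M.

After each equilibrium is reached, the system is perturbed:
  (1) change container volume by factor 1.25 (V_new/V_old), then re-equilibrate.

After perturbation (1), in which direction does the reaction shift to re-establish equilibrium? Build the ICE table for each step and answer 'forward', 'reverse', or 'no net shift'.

Q₀ = 10.46 vs Keq = 0.3219 ⇒ Q>K, reverse
Step 1:
                  C         D         L         J
  Initial    0.3356     1.132     5.609     0.552
  Change     0.2711    0.4067   -0.1356   -0.2711
  Equil      0.6067     1.539     5.473    0.2809
  solve Keq expr → x = -0.1356; check Q = 0.3219
Then change container volume by factor 1.25 (V_new/V_old).
Step 2:
                  C         D         L         J
  Initial    0.4854     1.231     4.379    0.2247
  Change    0.02597   0.03895  -0.01298  -0.02597
  Equil      0.5114      1.27     4.366    0.1987
  solve Keq expr → x = -0.01298; check Q = 0.3219

Direction: reverse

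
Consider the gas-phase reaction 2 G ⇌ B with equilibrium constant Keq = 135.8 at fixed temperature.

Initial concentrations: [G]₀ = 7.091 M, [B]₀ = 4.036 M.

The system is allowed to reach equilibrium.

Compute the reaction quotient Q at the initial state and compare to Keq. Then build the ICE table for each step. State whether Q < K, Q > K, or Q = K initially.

Q₀ = 0.08027 vs Keq = 135.8 ⇒ Q<K, forward
Step 1:
                   G          B
  init         7.091      4.036
  Δ           -6.857      3.428
  eq          0.2344      7.464
  solve Keq expr → x = 3.428; check Q = 135.8

Q₀ = 0.08027; Q < K (proceeds forward)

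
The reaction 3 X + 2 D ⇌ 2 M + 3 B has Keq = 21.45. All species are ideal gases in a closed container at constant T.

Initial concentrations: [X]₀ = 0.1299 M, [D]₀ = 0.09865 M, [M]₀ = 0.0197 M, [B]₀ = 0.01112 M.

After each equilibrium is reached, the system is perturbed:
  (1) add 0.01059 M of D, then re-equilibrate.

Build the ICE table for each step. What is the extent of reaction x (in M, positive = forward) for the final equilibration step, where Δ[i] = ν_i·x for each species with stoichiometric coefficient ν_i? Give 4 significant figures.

Q₀ = 2.5016e-05 vs Keq = 21.45 ⇒ Q<K, forward
Step 1:
                   X          D          M          B
  Initial     0.1299    0.09865     0.0197    0.01112
  Change    -0.08215   -0.05476    0.05476    0.08215
  Equil      0.04775    0.04389    0.07446    0.09327
  solve Keq expr → x = 0.02738; check Q = 21.45
Then add 0.01059 M of D.
Step 2:
                   X          D          M          B
  Initial    0.04775    0.05448    0.07446    0.09327
  Change   -0.003106   -0.00207    0.00207   0.003106
  Equil      0.04465    0.05241    0.07653    0.09637
  solve Keq expr → x = 0.001035; check Q = 21.45

x = 0.001035 M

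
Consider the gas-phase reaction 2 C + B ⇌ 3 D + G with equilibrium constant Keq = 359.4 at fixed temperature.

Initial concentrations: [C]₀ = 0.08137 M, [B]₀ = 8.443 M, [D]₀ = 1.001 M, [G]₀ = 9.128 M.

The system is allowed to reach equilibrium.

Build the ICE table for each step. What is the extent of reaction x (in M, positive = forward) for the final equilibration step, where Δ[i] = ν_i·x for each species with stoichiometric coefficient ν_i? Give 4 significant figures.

Q₀ = 163.8 vs Keq = 359.4 ⇒ Q<K, forward
Step 1:
                  C         B         D         G
  I         0.08137     8.443     1.001     9.128
  C        -0.02344  -0.01172   0.03517   0.01172
  E         0.05793     8.431     1.036      9.14
  solve Keq expr → x = 0.01172; check Q = 359.4

x = 0.01172 M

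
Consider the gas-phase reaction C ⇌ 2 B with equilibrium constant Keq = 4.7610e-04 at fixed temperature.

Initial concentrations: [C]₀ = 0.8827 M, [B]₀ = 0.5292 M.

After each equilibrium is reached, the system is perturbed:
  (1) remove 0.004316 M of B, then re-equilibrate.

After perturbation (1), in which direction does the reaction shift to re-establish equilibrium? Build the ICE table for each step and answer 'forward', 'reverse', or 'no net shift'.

Direction: forward

Q₀ = 0.3173 vs Keq = 4.7610e-04 ⇒ Q>K, reverse
Step 1:
                    C           B
  Initial      0.8827      0.5292
  Change        0.253     -0.5059
  Equil         1.136     0.02325
  solve Keq expr → x = -0.253; check Q = 4.7610e-04
Then remove 0.004316 M of B.
Step 2:
                    C           B
  Initial       1.136     0.01894
  Change    -0.002147    0.004294
  Equil         1.134     0.02323
  solve Keq expr → x = 0.002147; check Q = 4.7610e-04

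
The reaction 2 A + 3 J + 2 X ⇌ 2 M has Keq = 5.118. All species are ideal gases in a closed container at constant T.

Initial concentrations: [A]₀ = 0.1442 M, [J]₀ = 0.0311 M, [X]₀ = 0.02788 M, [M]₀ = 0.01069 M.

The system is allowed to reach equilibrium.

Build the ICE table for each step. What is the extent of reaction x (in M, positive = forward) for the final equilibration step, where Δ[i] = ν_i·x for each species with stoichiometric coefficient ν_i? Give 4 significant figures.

x = -0.005277 M

Q₀ = 2.3505e+05 vs Keq = 5.118 ⇒ Q>K, reverse
Step 1:
                    A           J           X           M
  init         0.1442      0.0311     0.02788     0.01069
  Δ           0.01055     0.01583     0.01055    -0.01055
  eq           0.1548     0.04693     0.03843  1.3679e-04
  solve Keq expr → x = -0.005277; check Q = 5.118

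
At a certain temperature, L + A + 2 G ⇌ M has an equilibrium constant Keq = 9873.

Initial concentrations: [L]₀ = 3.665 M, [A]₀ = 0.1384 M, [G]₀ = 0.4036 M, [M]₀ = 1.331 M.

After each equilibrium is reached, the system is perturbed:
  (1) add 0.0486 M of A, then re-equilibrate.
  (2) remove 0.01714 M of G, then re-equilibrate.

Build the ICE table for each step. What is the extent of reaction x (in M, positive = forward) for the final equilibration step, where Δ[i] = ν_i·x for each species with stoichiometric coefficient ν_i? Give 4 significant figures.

x = -0.004637 M

Q₀ = 16.11 vs Keq = 9873 ⇒ Q<K, forward
Step 1:
                  L         A         G         M
  init        3.665    0.1384    0.4036     1.331
  Δ          -0.136    -0.136   -0.2719     0.136
  eq          3.529  0.002429    0.1317     1.467
  solve Keq expr → x = 0.136; check Q = 9873
Then add 0.0486 M of A.
Step 2:
                  L         A         G         M
  init        3.529   0.05103    0.1317     1.467
  Δ        -0.03747  -0.03747  -0.07493   0.03747
  eq          3.492   0.01356   0.05673     1.504
  solve Keq expr → x = 0.03747; check Q = 9873
Then remove 0.01714 M of G.
Step 3:
                  L         A         G         M
  init        3.492   0.01356   0.03959     1.504
  Δ        0.004637  0.004637  0.009275 -0.004637
  eq          3.496    0.0182   0.04886       1.5
  solve Keq expr → x = -0.004637; check Q = 9873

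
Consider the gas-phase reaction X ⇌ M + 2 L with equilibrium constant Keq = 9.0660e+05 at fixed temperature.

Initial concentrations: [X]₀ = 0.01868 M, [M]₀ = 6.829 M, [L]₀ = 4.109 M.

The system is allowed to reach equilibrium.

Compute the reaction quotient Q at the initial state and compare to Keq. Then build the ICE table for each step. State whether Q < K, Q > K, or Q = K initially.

Q₀ = 6172 vs Keq = 9.0660e+05 ⇒ Q<K, forward
Step 1:
                   X          M          L
  Initial    0.01868      6.829      4.109
  Change    -0.01855    0.01855     0.0371
  Equil   1.2984e-04      6.848      4.146
  solve Keq expr → x = 0.01855; check Q = 9.0660e+05

Q₀ = 6172; Q < K (proceeds forward)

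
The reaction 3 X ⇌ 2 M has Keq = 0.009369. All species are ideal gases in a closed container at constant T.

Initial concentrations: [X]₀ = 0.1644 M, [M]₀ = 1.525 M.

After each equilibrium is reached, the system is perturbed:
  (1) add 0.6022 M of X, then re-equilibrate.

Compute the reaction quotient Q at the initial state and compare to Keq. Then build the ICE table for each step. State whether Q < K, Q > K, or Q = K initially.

Q₀ = 523.4; Q > K (proceeds reverse)

Q₀ = 523.4 vs Keq = 0.009369 ⇒ Q>K, reverse
Step 1:
                    X           M
  I            0.1644       1.525
  C             1.867      -1.245
  E             2.031      0.2803
  solve Keq expr → x = -0.6224; check Q = 0.009369
Then add 0.6022 M of X.
Step 2:
                    X           M
  I             2.634      0.2803
  C           -0.1484     0.09896
  E             2.485      0.3792
  solve Keq expr → x = 0.04948; check Q = 0.009369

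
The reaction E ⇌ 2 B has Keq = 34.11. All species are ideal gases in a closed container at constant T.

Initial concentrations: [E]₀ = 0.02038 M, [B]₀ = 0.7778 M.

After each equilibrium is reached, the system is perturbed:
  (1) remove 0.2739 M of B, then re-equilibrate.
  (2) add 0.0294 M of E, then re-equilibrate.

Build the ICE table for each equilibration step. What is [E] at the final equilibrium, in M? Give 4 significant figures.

[E]_eq = 0.009981 M

Q₀ = 29.68 vs Keq = 34.11 ⇒ Q<K, forward
Step 1:
                  E         B
  I         0.02038    0.7778
  C       -0.002422  0.004845
  E         0.01796    0.7826
  solve Keq expr → x = 0.002422; check Q = 34.11
Then remove 0.2739 M of B.
Step 2:
                  E         B
  I         0.01796    0.5087
  C       -0.009775   0.01955
  E        0.008182    0.5283
  solve Keq expr → x = 0.009775; check Q = 34.11
Then add 0.0294 M of E.
Step 3:
                  E         B
  I         0.03758    0.5283
  C         -0.0276    0.0552
  E        0.009981    0.5835
  solve Keq expr → x = 0.0276; check Q = 34.11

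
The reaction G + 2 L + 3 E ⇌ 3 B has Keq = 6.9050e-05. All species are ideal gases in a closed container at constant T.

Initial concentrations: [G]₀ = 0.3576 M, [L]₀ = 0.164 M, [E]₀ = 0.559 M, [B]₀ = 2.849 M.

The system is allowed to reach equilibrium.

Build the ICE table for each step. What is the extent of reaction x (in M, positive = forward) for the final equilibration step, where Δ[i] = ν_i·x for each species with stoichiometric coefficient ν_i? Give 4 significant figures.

x = -0.8774 M

Q₀ = 1.3764e+04 vs Keq = 6.9050e-05 ⇒ Q>K, reverse
Step 1:
                   G          L          E          B
  init        0.3576      0.164      0.559      2.849
  Δ           0.8774      1.755      2.632     -2.632
  eq           1.235      1.919      3.191     0.2169
  solve Keq expr → x = -0.8774; check Q = 6.9050e-05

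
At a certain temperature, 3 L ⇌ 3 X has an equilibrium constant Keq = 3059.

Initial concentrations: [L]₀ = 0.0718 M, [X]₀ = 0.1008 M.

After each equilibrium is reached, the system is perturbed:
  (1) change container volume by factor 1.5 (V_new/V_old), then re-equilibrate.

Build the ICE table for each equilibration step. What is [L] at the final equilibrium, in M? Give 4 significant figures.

[L]_eq = 0.007416 M

Q₀ = 2.767 vs Keq = 3059 ⇒ Q<K, forward
Step 1:
                  L         X
  init       0.0718    0.1008
  Δ        -0.06068   0.06068
  eq        0.01112    0.1615
  solve Keq expr → x = 0.02023; check Q = 3059
Then change container volume by factor 1.5 (V_new/V_old).
Step 2:
                  L         X
  init     0.007416    0.1077
  Δ               0         0
  eq       0.007416    0.1077
  solve Keq expr → x = 0; check Q = 3059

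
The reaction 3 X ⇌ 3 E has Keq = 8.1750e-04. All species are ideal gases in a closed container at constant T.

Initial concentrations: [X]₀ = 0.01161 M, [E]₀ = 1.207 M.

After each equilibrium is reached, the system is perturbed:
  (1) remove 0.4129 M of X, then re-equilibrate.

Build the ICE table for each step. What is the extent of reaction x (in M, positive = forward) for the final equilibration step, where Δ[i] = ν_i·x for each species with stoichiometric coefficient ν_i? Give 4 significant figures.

Q₀ = 1.1236e+06 vs Keq = 8.1750e-04 ⇒ Q>K, reverse
Step 1:
                   X          E
  Initial    0.01161      1.207
  Change       1.103     -1.103
  Equil        1.114     0.1042
  solve Keq expr → x = -0.3676; check Q = 8.1750e-04
Then remove 0.4129 M of X.
Step 2:
                   X          E
  Initial     0.7015     0.1042
  Change     0.03531   -0.03531
  Equil       0.7368     0.0689
  solve Keq expr → x = -0.01177; check Q = 8.1750e-04

x = -0.01177 M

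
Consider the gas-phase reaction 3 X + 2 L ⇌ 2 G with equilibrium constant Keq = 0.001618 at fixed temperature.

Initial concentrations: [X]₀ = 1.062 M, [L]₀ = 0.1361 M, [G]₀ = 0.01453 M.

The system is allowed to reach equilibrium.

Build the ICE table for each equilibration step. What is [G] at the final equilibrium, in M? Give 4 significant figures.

Q₀ = 0.009516 vs Keq = 0.001618 ⇒ Q>K, reverse
Step 1:
                    X           L           G
  I             1.062      0.1361     0.01453
  C           0.01211    0.008074   -0.008074
  E             1.074      0.1442    0.006456
  solve Keq expr → x = -0.004037; check Q = 0.001618

[G]_eq = 0.006456 M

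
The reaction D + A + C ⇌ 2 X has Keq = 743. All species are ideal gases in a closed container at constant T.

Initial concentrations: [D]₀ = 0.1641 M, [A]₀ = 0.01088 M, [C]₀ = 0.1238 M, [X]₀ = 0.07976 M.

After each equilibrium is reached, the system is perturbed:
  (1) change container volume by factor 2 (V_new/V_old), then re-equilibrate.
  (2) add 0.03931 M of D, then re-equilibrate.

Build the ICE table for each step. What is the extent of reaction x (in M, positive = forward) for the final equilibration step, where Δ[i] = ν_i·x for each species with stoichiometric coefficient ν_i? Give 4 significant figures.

x = 2.3643e-04 M

Q₀ = 28.78 vs Keq = 743 ⇒ Q<K, forward
Step 1:
                    D           A           C           X
  init         0.1641     0.01088      0.1238     0.07976
  Δ          -0.01011    -0.01011    -0.01011     0.02022
  eq            0.154  7.6853e-04      0.1137     0.09998
  solve Keq expr → x = 0.01011; check Q = 743
Then change container volume by factor 2 (V_new/V_old).
Step 2:
                    D           A           C           X
  init        0.07699  3.8426e-04     0.05684     0.04999
  Δ        3.5458e-04  3.5458e-04  3.5458e-04 -7.0916e-04
  eq          0.07735  7.3884e-04      0.0572     0.04928
  solve Keq expr → x = -3.5458e-04; check Q = 743
Then add 0.03931 M of D.
Step 3:
                    D           A           C           X
  init         0.1167  7.3884e-04      0.0572     0.04928
  Δ       -2.3643e-04 -2.3643e-04 -2.3643e-04  4.7286e-04
  eq           0.1164  5.0242e-04     0.05696     0.04976
  solve Keq expr → x = 2.3643e-04; check Q = 743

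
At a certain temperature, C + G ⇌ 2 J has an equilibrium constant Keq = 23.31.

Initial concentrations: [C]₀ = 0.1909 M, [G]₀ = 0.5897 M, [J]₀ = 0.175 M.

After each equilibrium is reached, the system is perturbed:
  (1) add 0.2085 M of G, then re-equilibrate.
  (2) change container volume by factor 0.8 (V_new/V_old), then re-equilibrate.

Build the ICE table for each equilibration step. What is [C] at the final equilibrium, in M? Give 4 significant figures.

Q₀ = 0.272 vs Keq = 23.31 ⇒ Q<K, forward
Step 1:
                    C           G           J
  Initial      0.1909      0.5897       0.175
  Change      -0.1651     -0.1651      0.3302
  Equil       0.02579      0.4246      0.5052
  solve Keq expr → x = 0.1651; check Q = 23.31
Then add 0.2085 M of G.
Step 2:
                    C           G           J
  Initial     0.02579      0.6331      0.5052
  Change    -0.007271   -0.007271     0.01454
  Equil       0.01852      0.6258      0.5198
  solve Keq expr → x = 0.007271; check Q = 23.31
Then change container volume by factor 0.8 (V_new/V_old).
Step 3:
                    C           G           J
  Initial     0.02315      0.7823      0.6497
  Change            0           0           0
  Equil       0.02315      0.7823      0.6497
  solve Keq expr → x = 0; check Q = 23.31

[C]_eq = 0.02315 M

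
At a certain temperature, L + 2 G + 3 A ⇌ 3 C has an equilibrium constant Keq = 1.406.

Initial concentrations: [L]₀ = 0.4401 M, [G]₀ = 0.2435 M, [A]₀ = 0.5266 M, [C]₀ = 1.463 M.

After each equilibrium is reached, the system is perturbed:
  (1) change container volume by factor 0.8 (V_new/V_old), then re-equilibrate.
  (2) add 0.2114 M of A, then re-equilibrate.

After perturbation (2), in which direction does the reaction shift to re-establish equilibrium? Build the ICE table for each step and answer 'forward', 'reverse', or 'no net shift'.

Direction: forward

Q₀ = 821.8 vs Keq = 1.406 ⇒ Q>K, reverse
Step 1:
                   L          G          A          C
  init        0.4401     0.2435     0.5266      1.463
  Δ           0.2072     0.4143     0.6215    -0.6215
  eq          0.6473     0.6578      1.148     0.8415
  solve Keq expr → x = -0.2072; check Q = 1.406
Then change container volume by factor 0.8 (V_new/V_old).
Step 2:
                   L          G          A          C
  init        0.8091     0.8223      1.435      1.052
  Δ         -0.03187   -0.06374   -0.09562    0.09562
  eq          0.7772     0.7585      1.339      1.148
  solve Keq expr → x = 0.03187; check Q = 1.406
Then add 0.2114 M of A.
Step 3:
                   L          G          A          C
  init        0.7772     0.7585      1.551      1.148
  Δ         -0.02166   -0.04333   -0.06499    0.06499
  eq          0.7555     0.7152      1.486      1.213
  solve Keq expr → x = 0.02166; check Q = 1.406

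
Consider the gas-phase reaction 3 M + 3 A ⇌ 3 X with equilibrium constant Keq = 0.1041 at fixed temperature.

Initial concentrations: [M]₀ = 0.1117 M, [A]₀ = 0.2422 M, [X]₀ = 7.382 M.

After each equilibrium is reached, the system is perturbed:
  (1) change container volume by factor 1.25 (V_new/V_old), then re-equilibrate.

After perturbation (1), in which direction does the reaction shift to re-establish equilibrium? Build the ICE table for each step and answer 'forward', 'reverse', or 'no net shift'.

Direction: reverse

Q₀ = 2.0316e+07 vs Keq = 0.1041 ⇒ Q>K, reverse
Step 1:
                    M           A           X
  I            0.1117      0.2422       7.382
  C             2.908       2.908      -2.908
  E             3.019        3.15       4.474
  solve Keq expr → x = -0.9693; check Q = 0.1041
Then change container volume by factor 1.25 (V_new/V_old).
Step 2:
                    M           A           X
  I             2.416        2.52       3.579
  C            0.2093      0.2093     -0.2093
  E             2.625       2.729        3.37
  solve Keq expr → x = -0.06977; check Q = 0.1041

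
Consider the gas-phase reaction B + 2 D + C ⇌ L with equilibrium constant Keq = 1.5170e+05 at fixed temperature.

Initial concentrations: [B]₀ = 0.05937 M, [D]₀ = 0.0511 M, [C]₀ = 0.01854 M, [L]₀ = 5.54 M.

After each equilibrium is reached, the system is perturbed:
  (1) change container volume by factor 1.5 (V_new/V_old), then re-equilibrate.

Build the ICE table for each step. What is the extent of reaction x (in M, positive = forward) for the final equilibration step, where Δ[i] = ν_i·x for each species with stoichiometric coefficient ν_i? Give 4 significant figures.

Q₀ = 1.9275e+06 vs Keq = 1.5170e+05 ⇒ Q>K, reverse
Step 1:
                    B           D           C           L
  Initial     0.05937      0.0511     0.01854        5.54
  Change      0.02457     0.04914     0.02457    -0.02457
  Equil       0.08394      0.1002     0.04311       5.515
  solve Keq expr → x = -0.02457; check Q = 1.5170e+05
Then change container volume by factor 1.5 (V_new/V_old).
Step 2:
                    B           D           C           L
  Initial     0.05596     0.06683     0.02874       3.677
  Change      0.01268     0.02535     0.01268    -0.01268
  Equil       0.06864     0.09218     0.04142       3.664
  solve Keq expr → x = -0.01268; check Q = 1.5170e+05

x = -0.01268 M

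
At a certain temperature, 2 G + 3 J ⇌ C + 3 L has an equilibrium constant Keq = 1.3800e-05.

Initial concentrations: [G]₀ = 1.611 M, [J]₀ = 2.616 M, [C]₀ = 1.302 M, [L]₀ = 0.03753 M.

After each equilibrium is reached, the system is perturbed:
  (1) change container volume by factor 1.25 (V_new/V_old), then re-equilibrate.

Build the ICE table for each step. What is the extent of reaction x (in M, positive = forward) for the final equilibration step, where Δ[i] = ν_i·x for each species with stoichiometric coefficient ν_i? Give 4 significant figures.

Q₀ = 1.4813e-06 vs Keq = 1.3800e-05 ⇒ Q<K, forward
Step 1:
                    G           J           C           L
  init          1.611       2.616       1.302     0.03753
  Δ          -0.02611    -0.03916     0.01305     0.03916
  eq            1.585       2.577       1.315     0.07669
  solve Keq expr → x = 0.01305; check Q = 1.3800e-05
Then change container volume by factor 1.25 (V_new/V_old).
Step 2:
                    G           J           C           L
  init          1.268       2.061       1.052     0.06135
  Δ          0.002783    0.004174   -0.001391   -0.004174
  eq            1.271       2.066       1.051     0.05718
  solve Keq expr → x = -0.001391; check Q = 1.3800e-05

x = -0.001391 M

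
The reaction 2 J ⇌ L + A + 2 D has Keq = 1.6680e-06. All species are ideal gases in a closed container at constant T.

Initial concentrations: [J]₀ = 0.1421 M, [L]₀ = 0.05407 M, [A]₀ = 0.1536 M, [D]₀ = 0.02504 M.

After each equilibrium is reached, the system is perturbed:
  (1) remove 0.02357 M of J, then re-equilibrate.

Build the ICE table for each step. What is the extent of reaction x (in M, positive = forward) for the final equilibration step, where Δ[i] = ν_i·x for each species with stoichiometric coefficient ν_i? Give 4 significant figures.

Q₀ = 2.5789e-04 vs Keq = 1.6680e-06 ⇒ Q>K, reverse
Step 1:
                    J           L           A           D
  I            0.1421     0.05407      0.1536     0.02504
  C           0.02232    -0.01116    -0.01116    -0.02232
  E            0.1644     0.04291      0.1424    0.002716
  solve Keq expr → x = -0.01116; check Q = 1.6680e-06
Then remove 0.02357 M of J.
Step 2:
                    J           L           A           D
  I            0.1409     0.04291      0.1424    0.002716
  C        3.7648e-04 -1.8824e-04 -1.8824e-04 -3.7648e-04
  E            0.1412     0.04272      0.1422     0.00234
  solve Keq expr → x = -1.8824e-04; check Q = 1.6680e-06

x = -1.8824e-04 M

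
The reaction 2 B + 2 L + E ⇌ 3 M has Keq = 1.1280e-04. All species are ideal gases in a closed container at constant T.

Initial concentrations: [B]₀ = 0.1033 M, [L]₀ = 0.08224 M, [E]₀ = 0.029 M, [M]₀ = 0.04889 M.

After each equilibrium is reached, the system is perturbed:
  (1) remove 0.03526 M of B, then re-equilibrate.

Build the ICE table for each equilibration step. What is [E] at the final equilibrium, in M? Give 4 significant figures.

Q₀ = 55.83 vs Keq = 1.1280e-04 ⇒ Q>K, reverse
Step 1:
                    B           L           E           M
  I            0.1033     0.08224       0.029     0.04889
  C           0.03188     0.03188     0.01594    -0.04783
  E            0.1352      0.1141     0.04494    0.001065
  solve Keq expr → x = -0.01594; check Q = 1.1280e-04
Then remove 0.03526 M of B.
Step 2:
                    B           L           E           M
  I           0.09992      0.1141     0.04494    0.001065
  C        1.2831e-04  1.2831e-04  6.4154e-05 -1.9246e-04
  E            0.1001      0.1143     0.04501  8.7214e-04
  solve Keq expr → x = -6.4154e-05; check Q = 1.1280e-04

[E]_eq = 0.04501 M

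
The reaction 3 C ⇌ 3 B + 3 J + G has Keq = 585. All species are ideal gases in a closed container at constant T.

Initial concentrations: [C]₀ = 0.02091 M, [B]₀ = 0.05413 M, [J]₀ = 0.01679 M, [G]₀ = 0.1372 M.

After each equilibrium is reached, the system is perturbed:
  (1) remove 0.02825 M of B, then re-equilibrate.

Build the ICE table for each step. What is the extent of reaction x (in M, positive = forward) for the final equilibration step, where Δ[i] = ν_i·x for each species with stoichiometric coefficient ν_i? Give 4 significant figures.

Q₀ = 1.1266e-05 vs Keq = 585 ⇒ Q<K, forward
Step 1:
                    C           B           J           G
  I           0.02091     0.05413     0.01679      0.1372
  C          -0.02073     0.02073     0.02073    0.006911
  E        1.7610e-04     0.07486     0.03752      0.1441
  solve Keq expr → x = 0.006911; check Q = 585
Then remove 0.02825 M of B.
Step 2:
                    C           B           J           G
  I        1.7610e-04     0.04661     0.03752      0.1441
  C       -6.6097e-05  6.6097e-05  6.6097e-05  2.2032e-05
  E        1.1000e-04     0.04668     0.03759      0.1441
  solve Keq expr → x = 2.2032e-05; check Q = 585

x = 2.2032e-05 M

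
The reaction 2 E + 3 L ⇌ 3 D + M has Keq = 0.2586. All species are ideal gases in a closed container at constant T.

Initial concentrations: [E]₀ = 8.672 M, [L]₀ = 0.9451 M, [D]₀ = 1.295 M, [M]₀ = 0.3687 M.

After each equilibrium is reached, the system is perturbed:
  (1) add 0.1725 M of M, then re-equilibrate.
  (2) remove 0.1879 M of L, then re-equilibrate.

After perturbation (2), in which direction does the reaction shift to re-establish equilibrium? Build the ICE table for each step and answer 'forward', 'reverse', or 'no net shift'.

Direction: reverse

Q₀ = 0.01261 vs Keq = 0.2586 ⇒ Q<K, forward
Step 1:
                   E          L          D          M
  I            8.672     0.9451      1.295     0.3687
  C          -0.2822    -0.4233     0.4233     0.1411
  E             8.39     0.5218      1.718     0.5098
  solve Keq expr → x = 0.1411; check Q = 0.2586
Then add 0.1725 M of M.
Step 2:
                   E          L          D          M
  I             8.39     0.5218      1.718     0.6823
  C          0.02437    0.03655   -0.03655   -0.01218
  E            8.414     0.5584      1.682     0.6701
  solve Keq expr → x = -0.01218; check Q = 0.2586
Then remove 0.1879 M of L.
Step 3:
                   E          L          D          M
  I            8.414     0.3705      1.682     0.6701
  C          0.08664       0.13      -0.13   -0.04332
  E            8.501     0.5004      1.552     0.6268
  solve Keq expr → x = -0.04332; check Q = 0.2586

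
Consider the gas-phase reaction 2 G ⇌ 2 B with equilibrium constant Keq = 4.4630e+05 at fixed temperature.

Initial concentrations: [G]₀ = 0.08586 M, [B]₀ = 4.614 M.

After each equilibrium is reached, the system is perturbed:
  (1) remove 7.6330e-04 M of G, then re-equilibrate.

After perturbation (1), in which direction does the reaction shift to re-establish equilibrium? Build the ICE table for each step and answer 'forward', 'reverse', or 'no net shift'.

Q₀ = 2888 vs Keq = 4.4630e+05 ⇒ Q<K, forward
Step 1:
                    G           B
  I           0.08586       4.614
  C          -0.07884     0.07884
  E          0.007025       4.693
  solve Keq expr → x = 0.03942; check Q = 4.4630e+05
Then remove 7.6330e-04 M of G.
Step 2:
                    G           B
  I          0.006261       4.693
  C        7.6216e-04 -7.6216e-04
  E          0.007023       4.692
  solve Keq expr → x = -3.8108e-04; check Q = 4.4630e+05

Direction: reverse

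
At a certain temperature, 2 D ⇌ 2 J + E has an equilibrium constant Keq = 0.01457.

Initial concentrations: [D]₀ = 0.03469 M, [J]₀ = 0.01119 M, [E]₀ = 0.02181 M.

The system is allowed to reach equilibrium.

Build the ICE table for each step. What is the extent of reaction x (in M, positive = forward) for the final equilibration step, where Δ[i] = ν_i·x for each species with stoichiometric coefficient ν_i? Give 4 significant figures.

Q₀ = 0.002269 vs Keq = 0.01457 ⇒ Q<K, forward
Step 1:
                    D           J           E
  I           0.03469     0.01119     0.02181
  C         -0.008445    0.008445    0.004222
  E           0.02625     0.01963     0.02603
  solve Keq expr → x = 0.004222; check Q = 0.01457

x = 0.004222 M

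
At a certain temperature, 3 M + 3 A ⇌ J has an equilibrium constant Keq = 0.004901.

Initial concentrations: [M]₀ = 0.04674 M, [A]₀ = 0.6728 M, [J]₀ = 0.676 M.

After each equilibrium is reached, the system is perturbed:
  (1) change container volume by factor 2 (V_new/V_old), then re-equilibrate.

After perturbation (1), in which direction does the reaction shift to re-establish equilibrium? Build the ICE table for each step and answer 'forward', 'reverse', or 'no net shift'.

Direction: reverse

Q₀ = 2.1738e+04 vs Keq = 0.004901 ⇒ Q>K, reverse
Step 1:
                  M         A         J
  I         0.04674    0.6728     0.676
  C           1.489     1.489   -0.4964
  E           1.536     2.162    0.1796
  solve Keq expr → x = -0.4964; check Q = 0.004901
Then change container volume by factor 2 (V_new/V_old).
Step 2:
                  M         A         J
  I           0.768     1.081   0.08978
  C          0.2354    0.2354  -0.07848
  E           1.003     1.317    0.0113
  solve Keq expr → x = -0.07848; check Q = 0.004901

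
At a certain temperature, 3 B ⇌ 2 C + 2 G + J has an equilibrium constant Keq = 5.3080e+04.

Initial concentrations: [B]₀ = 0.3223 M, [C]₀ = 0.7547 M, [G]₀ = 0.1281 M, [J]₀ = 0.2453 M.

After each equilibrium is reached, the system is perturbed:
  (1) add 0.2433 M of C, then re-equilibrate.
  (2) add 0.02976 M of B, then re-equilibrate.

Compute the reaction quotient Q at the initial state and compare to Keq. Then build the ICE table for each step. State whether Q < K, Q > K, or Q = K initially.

Q₀ = 0.06848 vs Keq = 5.3080e+04 ⇒ Q<K, forward
Step 1:
                    B           C           G           J
  Initial      0.3223      0.7547      0.1281      0.2453
  Change      -0.3134       0.209       0.209      0.1045
  Equil      0.008859      0.9637      0.3371      0.3498
  solve Keq expr → x = 0.1045; check Q = 5.3080e+04
Then add 0.2433 M of C.
Step 2:
                    B           C           G           J
  Initial    0.008859       1.207      0.3371      0.3498
  Change     0.001406 -9.3700e-04 -9.3700e-04 -4.6850e-04
  Equil       0.01026       1.206      0.3361      0.3493
  solve Keq expr → x = -4.6850e-04; check Q = 5.3080e+04
Then add 0.02976 M of B.
Step 3:
                    B           C           G           J
  Initial     0.04002       1.206      0.3361      0.3493
  Change     -0.02915     0.01944     0.01944    0.009718
  Equil       0.01087       1.225      0.3556       0.359
  solve Keq expr → x = 0.009718; check Q = 5.3080e+04

Q₀ = 0.06848; Q < K (proceeds forward)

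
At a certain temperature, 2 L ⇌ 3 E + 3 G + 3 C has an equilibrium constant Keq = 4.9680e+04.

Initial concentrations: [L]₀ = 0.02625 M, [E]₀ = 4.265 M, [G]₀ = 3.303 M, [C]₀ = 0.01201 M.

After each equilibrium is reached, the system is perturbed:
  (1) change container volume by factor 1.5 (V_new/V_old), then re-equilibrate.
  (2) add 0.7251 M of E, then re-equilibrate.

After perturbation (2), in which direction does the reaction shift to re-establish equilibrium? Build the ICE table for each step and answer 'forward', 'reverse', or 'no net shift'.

Direction: reverse

Q₀ = 7.028 vs Keq = 4.9680e+04 ⇒ Q<K, forward
Step 1:
                    L           E           G           C
  init        0.02625       4.265       3.303     0.01201
  Δ          -0.02372     0.03557     0.03557     0.03557
  eq         0.002534       4.301       3.339     0.04758
  solve Keq expr → x = 0.01186; check Q = 4.9680e+04
Then change container volume by factor 1.5 (V_new/V_old).
Step 2:
                    L           E           G           C
  init       0.001689       2.867       2.226     0.03172
  Δ         -0.001243    0.001864    0.001864    0.001864
  eq       4.4617e-04       2.869       2.228     0.03359
  solve Keq expr → x = 6.2145e-04; check Q = 4.9680e+04
Then add 0.7251 M of E.
Step 3:
                    L           E           G           C
  init     4.4617e-04       3.594       2.228     0.03359
  Δ        1.7205e-04 -2.5808e-04 -2.5808e-04 -2.5808e-04
  eq       6.1823e-04       3.594       2.227     0.03333
  solve Keq expr → x = -8.6027e-05; check Q = 4.9680e+04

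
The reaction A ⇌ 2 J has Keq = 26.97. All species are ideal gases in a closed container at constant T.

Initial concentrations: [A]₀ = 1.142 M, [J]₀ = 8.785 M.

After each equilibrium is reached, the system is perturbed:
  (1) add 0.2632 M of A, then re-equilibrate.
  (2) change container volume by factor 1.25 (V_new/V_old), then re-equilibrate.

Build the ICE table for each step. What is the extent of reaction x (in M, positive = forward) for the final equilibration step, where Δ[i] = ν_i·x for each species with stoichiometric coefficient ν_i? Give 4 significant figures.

Q₀ = 67.58 vs Keq = 26.97 ⇒ Q>K, reverse
Step 1:
                    A           J
  I             1.142       8.785
  C            0.7865      -1.573
  E             1.929       7.212
  solve Keq expr → x = -0.7865; check Q = 26.97
Then add 0.2632 M of A.
Step 2:
                    A           J
  I             2.192       7.212
  C            -0.126      0.2521
  E             2.066       7.464
  solve Keq expr → x = 0.126; check Q = 26.97
Then change container volume by factor 1.25 (V_new/V_old).
Step 3:
                    A           J
  I             1.653       5.971
  C           -0.1729      0.3459
  E              1.48       6.317
  solve Keq expr → x = 0.1729; check Q = 26.97

x = 0.1729 M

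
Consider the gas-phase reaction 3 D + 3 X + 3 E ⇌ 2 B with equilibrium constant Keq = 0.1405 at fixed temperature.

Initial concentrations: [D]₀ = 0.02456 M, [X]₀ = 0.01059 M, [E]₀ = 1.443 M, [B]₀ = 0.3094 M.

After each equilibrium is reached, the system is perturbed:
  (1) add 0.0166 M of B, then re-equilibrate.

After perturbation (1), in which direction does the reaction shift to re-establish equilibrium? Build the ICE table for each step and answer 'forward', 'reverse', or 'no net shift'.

Q₀ = 1.8108e+09 vs Keq = 0.1405 ⇒ Q>K, reverse
Step 1:
                  D         X         E         B
  init      0.02456   0.01059     1.443    0.3094
  Δ          0.3784    0.3784    0.3784   -0.2522
  eq         0.4029    0.3889     1.821   0.05716
  solve Keq expr → x = -0.1261; check Q = 0.1405
Then add 0.0166 M of B.
Step 2:
                  D         X         E         B
  init       0.4029    0.3889     1.821   0.07376
  Δ         0.01421   0.01421   0.01421 -0.009474
  eq         0.4171    0.4032     1.836   0.06429
  solve Keq expr → x = -0.004737; check Q = 0.1405

Direction: reverse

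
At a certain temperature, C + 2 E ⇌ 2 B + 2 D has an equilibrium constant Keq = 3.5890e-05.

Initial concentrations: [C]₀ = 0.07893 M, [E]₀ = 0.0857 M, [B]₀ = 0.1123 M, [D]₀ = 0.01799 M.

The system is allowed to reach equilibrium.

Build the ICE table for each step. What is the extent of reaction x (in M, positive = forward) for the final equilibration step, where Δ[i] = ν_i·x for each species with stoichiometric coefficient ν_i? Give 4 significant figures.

Q₀ = 0.007041 vs Keq = 3.5890e-05 ⇒ Q>K, reverse
Step 1:
                   C          E          B          D
  init       0.07893     0.0857     0.1123    0.01799
  Δ          0.00806    0.01612   -0.01612   -0.01612
  eq         0.08699     0.1018    0.09618   0.001871
  solve Keq expr → x = -0.00806; check Q = 3.5890e-05

x = -0.00806 M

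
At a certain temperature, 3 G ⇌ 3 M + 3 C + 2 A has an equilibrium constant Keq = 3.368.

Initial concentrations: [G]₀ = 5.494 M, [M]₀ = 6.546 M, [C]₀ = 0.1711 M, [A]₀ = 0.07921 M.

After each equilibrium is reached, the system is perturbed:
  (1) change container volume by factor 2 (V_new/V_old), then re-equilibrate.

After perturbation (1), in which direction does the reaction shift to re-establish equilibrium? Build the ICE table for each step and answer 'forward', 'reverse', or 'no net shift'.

Direction: forward

Q₀ = 5.3158e-05 vs Keq = 3.368 ⇒ Q<K, forward
Step 1:
                    G           M           C           A
  I             5.494       6.546      0.1711     0.07921
  C           -0.9585      0.9585      0.9585       0.639
  E             4.535       7.505        1.13      0.7182
  solve Keq expr → x = 0.3195; check Q = 3.368
Then change container volume by factor 2 (V_new/V_old).
Step 2:
                    G           M           C           A
  I             2.268       3.752      0.5648      0.3591
  C            -0.382       0.382       0.382      0.2546
  E             1.886       4.134      0.9468      0.6137
  solve Keq expr → x = 0.1273; check Q = 3.368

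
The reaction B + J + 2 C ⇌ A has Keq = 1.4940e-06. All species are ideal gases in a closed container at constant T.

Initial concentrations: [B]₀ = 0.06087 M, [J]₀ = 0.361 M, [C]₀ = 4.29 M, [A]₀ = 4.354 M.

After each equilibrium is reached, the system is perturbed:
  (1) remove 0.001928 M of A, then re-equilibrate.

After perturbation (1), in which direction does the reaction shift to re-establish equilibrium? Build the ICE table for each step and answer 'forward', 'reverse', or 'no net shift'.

Direction: forward

Q₀ = 10.77 vs Keq = 1.4940e-06 ⇒ Q>K, reverse
Step 1:
                    B           J           C           A
  Initial     0.06087       0.361        4.29       4.354
  Change        4.349       4.349       8.698      -4.349
  Equil          4.41        4.71       12.99    0.005234
  solve Keq expr → x = -4.349; check Q = 1.4940e-06
Then remove 0.001928 M of A.
Step 2:
                    B           J           C           A
  Initial        4.41        4.71       12.99    0.003306
  Change     -0.00192    -0.00192   -0.003841     0.00192
  Equil         4.408       4.708       12.98    0.005226
  solve Keq expr → x = 0.00192; check Q = 1.4940e-06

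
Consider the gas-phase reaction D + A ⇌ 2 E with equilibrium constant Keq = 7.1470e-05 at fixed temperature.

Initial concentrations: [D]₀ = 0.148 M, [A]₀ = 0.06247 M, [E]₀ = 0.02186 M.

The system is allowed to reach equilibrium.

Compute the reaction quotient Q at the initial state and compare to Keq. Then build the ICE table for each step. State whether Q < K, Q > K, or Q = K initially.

Q₀ = 0.05169; Q > K (proceeds reverse)

Q₀ = 0.05169 vs Keq = 7.1470e-05 ⇒ Q>K, reverse
Step 1:
                    D           A           E
  init          0.148     0.06247     0.02186
  Δ           0.01048     0.01048    -0.02095
  eq           0.1585     0.07295  9.0895e-04
  solve Keq expr → x = -0.01048; check Q = 7.1470e-05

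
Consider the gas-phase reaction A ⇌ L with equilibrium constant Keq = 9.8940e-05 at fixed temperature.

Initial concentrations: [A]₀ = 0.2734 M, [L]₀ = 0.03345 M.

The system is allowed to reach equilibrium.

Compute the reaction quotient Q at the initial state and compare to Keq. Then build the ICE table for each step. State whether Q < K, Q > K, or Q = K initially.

Q₀ = 0.1223; Q > K (proceeds reverse)

Q₀ = 0.1223 vs Keq = 9.8940e-05 ⇒ Q>K, reverse
Step 1:
                    A           L
  I            0.2734     0.03345
  C           0.03342    -0.03342
  E            0.3068  3.0357e-05
  solve Keq expr → x = -0.03342; check Q = 9.8940e-05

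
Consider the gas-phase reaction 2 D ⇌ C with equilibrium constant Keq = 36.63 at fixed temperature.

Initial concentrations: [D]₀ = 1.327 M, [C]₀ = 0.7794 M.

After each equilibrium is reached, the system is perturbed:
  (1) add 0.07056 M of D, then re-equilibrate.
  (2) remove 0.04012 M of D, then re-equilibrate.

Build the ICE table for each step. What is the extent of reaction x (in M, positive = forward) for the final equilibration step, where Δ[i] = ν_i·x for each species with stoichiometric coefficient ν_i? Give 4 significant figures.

x = -0.01938 M

Q₀ = 0.4426 vs Keq = 36.63 ⇒ Q<K, forward
Step 1:
                  D         C
  Initial     1.327    0.7794
  Change     -1.135    0.5676
  Equil      0.1918     1.347
  solve Keq expr → x = 0.5676; check Q = 36.63
Then add 0.07056 M of D.
Step 2:
                  D         C
  Initial    0.2623     1.347
  Change   -0.06815   0.03407
  Equil      0.1942     1.381
  solve Keq expr → x = 0.03407; check Q = 36.63
Then remove 0.04012 M of D.
Step 3:
                  D         C
  Initial    0.1541     1.381
  Change    0.03875  -0.01938
  Equil      0.1928     1.362
  solve Keq expr → x = -0.01938; check Q = 36.63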